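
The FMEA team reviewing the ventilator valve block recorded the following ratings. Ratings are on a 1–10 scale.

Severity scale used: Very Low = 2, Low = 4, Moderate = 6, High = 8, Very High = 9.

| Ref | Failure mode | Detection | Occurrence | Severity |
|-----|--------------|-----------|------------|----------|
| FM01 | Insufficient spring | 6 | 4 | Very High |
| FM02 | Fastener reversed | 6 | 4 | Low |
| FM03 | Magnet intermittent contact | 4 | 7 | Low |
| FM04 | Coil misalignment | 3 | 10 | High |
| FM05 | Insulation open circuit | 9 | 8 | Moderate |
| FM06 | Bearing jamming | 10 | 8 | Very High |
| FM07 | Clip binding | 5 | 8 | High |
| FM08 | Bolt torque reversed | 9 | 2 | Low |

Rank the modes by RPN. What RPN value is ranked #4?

240

RPN = Severity × Occurrence × Detection:
  FM01: 9 × 4 × 6 = 216
  FM02: 4 × 4 × 6 = 96
  FM03: 4 × 7 × 4 = 112
  FM04: 8 × 10 × 3 = 240
  FM05: 6 × 8 × 9 = 432
  FM06: 9 × 8 × 10 = 720
  FM07: 8 × 8 × 5 = 320
  FM08: 4 × 2 × 9 = 72
Sorted descending: 720, 432, 320, 240, 216, 112, 96, 72.
The fourth-highest RPN is 240 (FM04).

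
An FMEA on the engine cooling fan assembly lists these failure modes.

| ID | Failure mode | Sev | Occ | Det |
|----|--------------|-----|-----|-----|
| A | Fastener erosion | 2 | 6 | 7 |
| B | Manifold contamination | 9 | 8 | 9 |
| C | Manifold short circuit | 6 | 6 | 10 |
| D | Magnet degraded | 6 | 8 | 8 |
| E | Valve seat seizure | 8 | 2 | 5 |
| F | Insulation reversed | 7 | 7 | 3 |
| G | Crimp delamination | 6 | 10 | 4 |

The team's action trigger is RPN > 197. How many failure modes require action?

RPN = Severity × Occurrence × Detection:
  A: 2 × 6 × 7 = 84
  B: 9 × 8 × 9 = 648
  C: 6 × 6 × 10 = 360
  D: 6 × 8 × 8 = 384
  E: 8 × 2 × 5 = 80
  F: 7 × 7 × 3 = 147
  G: 6 × 10 × 4 = 240
Modes with RPN > 197: B (648), C (360), D (384), G (240) → 4.

4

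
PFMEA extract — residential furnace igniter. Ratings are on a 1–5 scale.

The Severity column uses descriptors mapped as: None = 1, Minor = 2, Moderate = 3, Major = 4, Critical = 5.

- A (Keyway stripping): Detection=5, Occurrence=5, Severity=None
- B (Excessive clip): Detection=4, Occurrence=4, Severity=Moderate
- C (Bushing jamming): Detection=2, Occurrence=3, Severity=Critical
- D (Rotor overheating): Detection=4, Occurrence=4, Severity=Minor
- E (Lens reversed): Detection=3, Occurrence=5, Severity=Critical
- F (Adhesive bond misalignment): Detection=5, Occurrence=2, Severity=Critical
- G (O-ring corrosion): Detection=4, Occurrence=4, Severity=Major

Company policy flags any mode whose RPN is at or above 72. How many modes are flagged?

1

RPN = Severity × Occurrence × Detection:
  A: 1 × 5 × 5 = 25
  B: 3 × 4 × 4 = 48
  C: 5 × 3 × 2 = 30
  D: 2 × 4 × 4 = 32
  E: 5 × 5 × 3 = 75
  F: 5 × 2 × 5 = 50
  G: 4 × 4 × 4 = 64
Modes with RPN ≥ 72: E (75) → 1.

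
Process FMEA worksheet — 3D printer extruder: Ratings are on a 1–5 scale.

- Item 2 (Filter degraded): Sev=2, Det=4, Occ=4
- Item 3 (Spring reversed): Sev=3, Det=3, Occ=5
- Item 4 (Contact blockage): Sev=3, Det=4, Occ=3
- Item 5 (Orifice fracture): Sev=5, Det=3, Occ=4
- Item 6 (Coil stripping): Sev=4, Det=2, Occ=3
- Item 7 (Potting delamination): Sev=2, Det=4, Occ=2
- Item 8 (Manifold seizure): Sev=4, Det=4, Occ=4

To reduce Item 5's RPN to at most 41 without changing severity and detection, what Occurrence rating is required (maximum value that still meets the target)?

2

Item 5: S=5, O=4, D=3 → current RPN = 60.
Fixed product = 15. Need 15 × O ≤ 41, so O ≤ 41/15 = 2.73.
Maximum integer Occurrence rating = 2 (gives RPN 30; O=3 would give 45 > 41).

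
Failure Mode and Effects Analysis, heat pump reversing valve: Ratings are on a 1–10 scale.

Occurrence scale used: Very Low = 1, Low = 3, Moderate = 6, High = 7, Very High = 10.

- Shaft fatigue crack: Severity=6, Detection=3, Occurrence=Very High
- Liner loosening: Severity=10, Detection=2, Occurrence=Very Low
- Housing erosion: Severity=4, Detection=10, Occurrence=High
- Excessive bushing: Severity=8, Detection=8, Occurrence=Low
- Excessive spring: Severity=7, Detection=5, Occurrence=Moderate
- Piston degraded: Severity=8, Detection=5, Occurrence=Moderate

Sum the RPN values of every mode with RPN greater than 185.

RPN = Severity × Occurrence × Detection:
  Shaft fatigue crack: 6 × 10 × 3 = 180
  Liner loosening: 10 × 1 × 2 = 20
  Housing erosion: 4 × 7 × 10 = 280
  Excessive bushing: 8 × 3 × 8 = 192
  Excessive spring: 7 × 6 × 5 = 210
  Piston degraded: 8 × 6 × 5 = 240
RPN > 185: Housing erosion (280), Excessive bushing (192), Excessive spring (210), Piston degraded (240).
Sum: 280 + 192 + 210 + 240 = 922.

922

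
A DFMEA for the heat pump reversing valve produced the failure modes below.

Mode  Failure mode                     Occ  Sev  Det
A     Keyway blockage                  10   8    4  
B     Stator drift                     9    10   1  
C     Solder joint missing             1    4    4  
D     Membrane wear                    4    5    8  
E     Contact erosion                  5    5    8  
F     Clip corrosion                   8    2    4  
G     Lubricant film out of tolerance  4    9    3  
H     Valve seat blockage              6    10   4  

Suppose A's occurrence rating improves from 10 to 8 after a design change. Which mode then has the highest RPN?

A

RPN = Severity × Occurrence × Detection:
  A: 8 × 10 × 4 = 320
  B: 10 × 9 × 1 = 90
  C: 4 × 1 × 4 = 16
  D: 5 × 4 × 8 = 160
  E: 5 × 5 × 8 = 200
  F: 2 × 8 × 4 = 64
  G: 9 × 4 × 3 = 108
  H: 10 × 6 × 4 = 240
After action: A → 8 × 8 × 4 = 256.
Revised RPNs: A=256, H=240, E=200, D=160, G=108, B=90, F=64, C=16.
Highest is now A (256).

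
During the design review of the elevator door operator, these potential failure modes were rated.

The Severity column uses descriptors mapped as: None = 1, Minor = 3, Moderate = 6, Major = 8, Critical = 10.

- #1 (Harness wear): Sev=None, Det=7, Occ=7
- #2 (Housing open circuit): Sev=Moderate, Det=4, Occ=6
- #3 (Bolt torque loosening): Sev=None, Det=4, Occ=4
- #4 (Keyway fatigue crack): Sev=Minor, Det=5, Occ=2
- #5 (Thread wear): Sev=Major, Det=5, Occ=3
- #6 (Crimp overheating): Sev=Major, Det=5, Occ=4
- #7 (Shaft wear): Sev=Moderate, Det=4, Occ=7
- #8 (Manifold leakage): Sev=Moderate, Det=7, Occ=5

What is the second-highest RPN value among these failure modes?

168

RPN = Severity × Occurrence × Detection:
  #1: 1 × 7 × 7 = 49
  #2: 6 × 6 × 4 = 144
  #3: 1 × 4 × 4 = 16
  #4: 3 × 2 × 5 = 30
  #5: 8 × 3 × 5 = 120
  #6: 8 × 4 × 5 = 160
  #7: 6 × 7 × 4 = 168
  #8: 6 × 5 × 7 = 210
Sorted descending: 210, 168, 160, 144, 120, 49, 30, 16.
The second-highest RPN is 168 (#7).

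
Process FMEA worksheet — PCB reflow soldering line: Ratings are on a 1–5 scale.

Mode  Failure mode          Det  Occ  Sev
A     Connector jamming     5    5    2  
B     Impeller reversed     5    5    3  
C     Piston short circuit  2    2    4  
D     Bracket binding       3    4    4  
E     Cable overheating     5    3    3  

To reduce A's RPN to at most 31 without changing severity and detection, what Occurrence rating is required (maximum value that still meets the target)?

3

A: S=2, O=5, D=5 → current RPN = 50.
Fixed product = 10. Need 10 × O ≤ 31, so O ≤ 31/10 = 3.10.
Maximum integer Occurrence rating = 3 (gives RPN 30; O=4 would give 40 > 31).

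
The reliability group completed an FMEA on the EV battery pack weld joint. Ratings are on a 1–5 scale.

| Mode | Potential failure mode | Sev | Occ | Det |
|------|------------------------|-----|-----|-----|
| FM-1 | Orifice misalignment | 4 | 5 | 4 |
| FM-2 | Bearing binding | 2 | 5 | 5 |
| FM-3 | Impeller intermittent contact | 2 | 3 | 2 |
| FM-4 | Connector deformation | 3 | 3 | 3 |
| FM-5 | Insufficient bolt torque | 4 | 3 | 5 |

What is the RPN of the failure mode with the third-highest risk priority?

50

RPN = Severity × Occurrence × Detection:
  FM-1: 4 × 5 × 4 = 80
  FM-2: 2 × 5 × 5 = 50
  FM-3: 2 × 3 × 2 = 12
  FM-4: 3 × 3 × 3 = 27
  FM-5: 4 × 3 × 5 = 60
Sorted descending: 80, 60, 50, 27, 12.
The third-highest RPN is 50 (FM-2).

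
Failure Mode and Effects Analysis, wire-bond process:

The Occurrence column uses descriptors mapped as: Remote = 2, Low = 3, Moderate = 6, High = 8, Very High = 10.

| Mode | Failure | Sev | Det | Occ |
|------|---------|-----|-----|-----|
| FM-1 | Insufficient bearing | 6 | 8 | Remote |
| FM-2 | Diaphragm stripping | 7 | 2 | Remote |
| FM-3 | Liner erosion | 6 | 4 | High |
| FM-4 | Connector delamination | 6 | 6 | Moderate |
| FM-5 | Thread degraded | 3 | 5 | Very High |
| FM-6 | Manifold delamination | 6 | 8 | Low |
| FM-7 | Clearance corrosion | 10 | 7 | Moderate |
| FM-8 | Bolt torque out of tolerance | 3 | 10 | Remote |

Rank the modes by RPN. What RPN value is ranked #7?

60

RPN = Severity × Occurrence × Detection:
  FM-1: 6 × 2 × 8 = 96
  FM-2: 7 × 2 × 2 = 28
  FM-3: 6 × 8 × 4 = 192
  FM-4: 6 × 6 × 6 = 216
  FM-5: 3 × 10 × 5 = 150
  FM-6: 6 × 3 × 8 = 144
  FM-7: 10 × 6 × 7 = 420
  FM-8: 3 × 2 × 10 = 60
Sorted descending: 420, 216, 192, 150, 144, 96, 60, 28.
The seventh-highest RPN is 60 (FM-8).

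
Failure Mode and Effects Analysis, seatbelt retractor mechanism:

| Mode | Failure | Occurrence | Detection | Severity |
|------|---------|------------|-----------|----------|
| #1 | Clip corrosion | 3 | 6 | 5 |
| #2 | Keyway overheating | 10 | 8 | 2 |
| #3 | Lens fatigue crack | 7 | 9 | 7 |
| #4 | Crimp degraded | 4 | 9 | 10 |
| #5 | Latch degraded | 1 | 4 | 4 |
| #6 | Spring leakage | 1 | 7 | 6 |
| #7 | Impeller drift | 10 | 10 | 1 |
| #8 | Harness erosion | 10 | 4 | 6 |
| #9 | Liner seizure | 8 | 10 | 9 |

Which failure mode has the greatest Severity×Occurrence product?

#9

Criticality = Severity × Occurrence:
  #1: 5 × 3 = 15
  #2: 2 × 10 = 20
  #3: 7 × 7 = 49
  #4: 10 × 4 = 40
  #5: 4 × 1 = 4
  #6: 6 × 1 = 6
  #7: 1 × 10 = 10
  #8: 6 × 10 = 60
  #9: 9 × 8 = 72
Highest criticality is 72 → #9.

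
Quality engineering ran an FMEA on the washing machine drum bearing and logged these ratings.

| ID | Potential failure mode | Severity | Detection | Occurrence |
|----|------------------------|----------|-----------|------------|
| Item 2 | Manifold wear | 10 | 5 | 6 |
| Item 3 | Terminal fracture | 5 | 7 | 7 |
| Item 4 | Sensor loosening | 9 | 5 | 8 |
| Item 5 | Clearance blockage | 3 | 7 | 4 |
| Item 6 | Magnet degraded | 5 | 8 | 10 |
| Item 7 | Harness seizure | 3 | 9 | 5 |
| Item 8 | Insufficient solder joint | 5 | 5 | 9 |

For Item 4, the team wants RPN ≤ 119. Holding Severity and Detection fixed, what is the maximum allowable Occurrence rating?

Item 4: S=9, O=8, D=5 → current RPN = 360.
Fixed product = 45. Need 45 × O ≤ 119, so O ≤ 119/45 = 2.64.
Maximum integer Occurrence rating = 2 (gives RPN 90; O=3 would give 135 > 119).

2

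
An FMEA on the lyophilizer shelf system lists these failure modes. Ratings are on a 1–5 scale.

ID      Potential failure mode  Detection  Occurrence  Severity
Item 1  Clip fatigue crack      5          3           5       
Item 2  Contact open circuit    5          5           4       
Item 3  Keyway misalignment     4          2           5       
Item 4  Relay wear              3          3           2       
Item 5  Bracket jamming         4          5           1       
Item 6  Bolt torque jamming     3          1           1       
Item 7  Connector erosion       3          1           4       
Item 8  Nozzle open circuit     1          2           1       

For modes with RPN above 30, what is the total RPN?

RPN = Severity × Occurrence × Detection:
  Item 1: 5 × 3 × 5 = 75
  Item 2: 4 × 5 × 5 = 100
  Item 3: 5 × 2 × 4 = 40
  Item 4: 2 × 3 × 3 = 18
  Item 5: 1 × 5 × 4 = 20
  Item 6: 1 × 1 × 3 = 3
  Item 7: 4 × 1 × 3 = 12
  Item 8: 1 × 2 × 1 = 2
RPN > 30: Item 1 (75), Item 2 (100), Item 3 (40).
Sum: 75 + 100 + 40 = 215.

215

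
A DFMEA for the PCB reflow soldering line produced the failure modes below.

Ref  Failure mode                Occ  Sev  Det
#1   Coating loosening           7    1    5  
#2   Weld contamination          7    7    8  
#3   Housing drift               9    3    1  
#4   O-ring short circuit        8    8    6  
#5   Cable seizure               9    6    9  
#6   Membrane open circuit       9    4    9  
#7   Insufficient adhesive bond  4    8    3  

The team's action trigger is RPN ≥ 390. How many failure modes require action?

RPN = Severity × Occurrence × Detection:
  #1: 1 × 7 × 5 = 35
  #2: 7 × 7 × 8 = 392
  #3: 3 × 9 × 1 = 27
  #4: 8 × 8 × 6 = 384
  #5: 6 × 9 × 9 = 486
  #6: 4 × 9 × 9 = 324
  #7: 8 × 4 × 3 = 96
Modes with RPN ≥ 390: #2 (392), #5 (486) → 2.

2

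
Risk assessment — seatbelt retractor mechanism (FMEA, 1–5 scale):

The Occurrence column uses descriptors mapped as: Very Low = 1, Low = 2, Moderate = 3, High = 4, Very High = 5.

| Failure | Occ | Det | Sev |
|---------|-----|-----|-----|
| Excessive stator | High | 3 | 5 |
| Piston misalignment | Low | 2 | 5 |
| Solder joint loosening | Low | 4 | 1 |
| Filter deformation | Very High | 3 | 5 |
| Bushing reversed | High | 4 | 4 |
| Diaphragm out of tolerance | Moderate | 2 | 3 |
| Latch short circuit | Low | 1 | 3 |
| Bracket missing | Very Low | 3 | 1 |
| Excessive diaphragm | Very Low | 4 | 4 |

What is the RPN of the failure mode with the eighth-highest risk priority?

RPN = Severity × Occurrence × Detection:
  Excessive stator: 5 × 4 × 3 = 60
  Piston misalignment: 5 × 2 × 2 = 20
  Solder joint loosening: 1 × 2 × 4 = 8
  Filter deformation: 5 × 5 × 3 = 75
  Bushing reversed: 4 × 4 × 4 = 64
  Diaphragm out of tolerance: 3 × 3 × 2 = 18
  Latch short circuit: 3 × 2 × 1 = 6
  Bracket missing: 1 × 1 × 3 = 3
  Excessive diaphragm: 4 × 1 × 4 = 16
Sorted descending: 75, 64, 60, 20, 18, 16, 8, 6, 3.
The eighth-highest RPN is 6 (Latch short circuit).

6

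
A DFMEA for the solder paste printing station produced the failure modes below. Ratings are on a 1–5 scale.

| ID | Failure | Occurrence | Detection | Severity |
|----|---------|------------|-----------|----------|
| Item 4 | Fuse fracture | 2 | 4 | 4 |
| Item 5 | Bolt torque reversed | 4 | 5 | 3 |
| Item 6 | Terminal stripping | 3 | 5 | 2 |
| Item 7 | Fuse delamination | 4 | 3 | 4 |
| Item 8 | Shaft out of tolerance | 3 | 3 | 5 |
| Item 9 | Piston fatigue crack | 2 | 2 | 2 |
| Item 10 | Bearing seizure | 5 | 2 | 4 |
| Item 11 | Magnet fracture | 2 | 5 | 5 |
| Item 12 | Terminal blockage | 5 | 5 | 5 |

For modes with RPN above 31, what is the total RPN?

RPN = Severity × Occurrence × Detection:
  Item 4: 4 × 2 × 4 = 32
  Item 5: 3 × 4 × 5 = 60
  Item 6: 2 × 3 × 5 = 30
  Item 7: 4 × 4 × 3 = 48
  Item 8: 5 × 3 × 3 = 45
  Item 9: 2 × 2 × 2 = 8
  Item 10: 4 × 5 × 2 = 40
  Item 11: 5 × 2 × 5 = 50
  Item 12: 5 × 5 × 5 = 125
RPN > 31: Item 4 (32), Item 5 (60), Item 7 (48), Item 8 (45), Item 10 (40), Item 11 (50), Item 12 (125).
Sum: 32 + 60 + 48 + 45 + 40 + 50 + 125 = 400.

400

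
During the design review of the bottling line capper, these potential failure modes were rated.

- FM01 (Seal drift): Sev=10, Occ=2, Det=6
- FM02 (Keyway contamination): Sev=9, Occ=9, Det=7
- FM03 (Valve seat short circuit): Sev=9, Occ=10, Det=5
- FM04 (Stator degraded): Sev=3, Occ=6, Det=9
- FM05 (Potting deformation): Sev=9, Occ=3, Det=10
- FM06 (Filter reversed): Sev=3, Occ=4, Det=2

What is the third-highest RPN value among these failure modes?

RPN = Severity × Occurrence × Detection:
  FM01: 10 × 2 × 6 = 120
  FM02: 9 × 9 × 7 = 567
  FM03: 9 × 10 × 5 = 450
  FM04: 3 × 6 × 9 = 162
  FM05: 9 × 3 × 10 = 270
  FM06: 3 × 4 × 2 = 24
Sorted descending: 567, 450, 270, 162, 120, 24.
The third-highest RPN is 270 (FM05).

270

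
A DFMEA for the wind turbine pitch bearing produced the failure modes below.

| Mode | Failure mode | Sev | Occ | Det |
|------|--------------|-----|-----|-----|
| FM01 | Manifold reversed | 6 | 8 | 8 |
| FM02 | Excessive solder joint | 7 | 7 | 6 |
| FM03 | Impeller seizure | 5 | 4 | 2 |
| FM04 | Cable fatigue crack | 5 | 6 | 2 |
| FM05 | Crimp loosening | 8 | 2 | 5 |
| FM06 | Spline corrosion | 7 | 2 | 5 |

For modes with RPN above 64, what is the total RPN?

828

RPN = Severity × Occurrence × Detection:
  FM01: 6 × 8 × 8 = 384
  FM02: 7 × 7 × 6 = 294
  FM03: 5 × 4 × 2 = 40
  FM04: 5 × 6 × 2 = 60
  FM05: 8 × 2 × 5 = 80
  FM06: 7 × 2 × 5 = 70
RPN > 64: FM01 (384), FM02 (294), FM05 (80), FM06 (70).
Sum: 384 + 294 + 80 + 70 = 828.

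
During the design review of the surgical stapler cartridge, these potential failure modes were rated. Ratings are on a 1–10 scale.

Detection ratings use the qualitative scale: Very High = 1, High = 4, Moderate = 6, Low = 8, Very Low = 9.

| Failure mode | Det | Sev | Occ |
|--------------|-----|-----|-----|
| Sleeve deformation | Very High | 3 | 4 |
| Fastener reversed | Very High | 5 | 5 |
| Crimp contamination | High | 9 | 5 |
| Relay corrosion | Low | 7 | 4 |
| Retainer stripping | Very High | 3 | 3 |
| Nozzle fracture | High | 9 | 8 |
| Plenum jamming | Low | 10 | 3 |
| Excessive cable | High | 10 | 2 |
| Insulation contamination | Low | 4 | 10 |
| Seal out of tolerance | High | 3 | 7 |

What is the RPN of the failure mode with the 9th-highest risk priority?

12

RPN = Severity × Occurrence × Detection:
  Sleeve deformation: 3 × 4 × 1 = 12
  Fastener reversed: 5 × 5 × 1 = 25
  Crimp contamination: 9 × 5 × 4 = 180
  Relay corrosion: 7 × 4 × 8 = 224
  Retainer stripping: 3 × 3 × 1 = 9
  Nozzle fracture: 9 × 8 × 4 = 288
  Plenum jamming: 10 × 3 × 8 = 240
  Excessive cable: 10 × 2 × 4 = 80
  Insulation contamination: 4 × 10 × 8 = 320
  Seal out of tolerance: 3 × 7 × 4 = 84
Sorted descending: 320, 288, 240, 224, 180, 84, 80, 25, 12, 9.
The 9th-highest RPN is 12 (Sleeve deformation).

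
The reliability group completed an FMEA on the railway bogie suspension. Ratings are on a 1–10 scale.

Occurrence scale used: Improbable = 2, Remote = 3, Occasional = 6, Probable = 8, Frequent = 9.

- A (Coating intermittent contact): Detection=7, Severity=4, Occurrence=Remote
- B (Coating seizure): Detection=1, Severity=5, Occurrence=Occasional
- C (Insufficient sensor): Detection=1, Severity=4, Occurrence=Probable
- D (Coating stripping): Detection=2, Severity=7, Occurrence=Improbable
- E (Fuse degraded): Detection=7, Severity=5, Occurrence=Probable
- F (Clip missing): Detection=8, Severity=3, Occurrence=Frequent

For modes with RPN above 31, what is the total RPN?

612

RPN = Severity × Occurrence × Detection:
  A: 4 × 3 × 7 = 84
  B: 5 × 6 × 1 = 30
  C: 4 × 8 × 1 = 32
  D: 7 × 2 × 2 = 28
  E: 5 × 8 × 7 = 280
  F: 3 × 9 × 8 = 216
RPN > 31: A (84), C (32), E (280), F (216).
Sum: 84 + 32 + 280 + 216 = 612.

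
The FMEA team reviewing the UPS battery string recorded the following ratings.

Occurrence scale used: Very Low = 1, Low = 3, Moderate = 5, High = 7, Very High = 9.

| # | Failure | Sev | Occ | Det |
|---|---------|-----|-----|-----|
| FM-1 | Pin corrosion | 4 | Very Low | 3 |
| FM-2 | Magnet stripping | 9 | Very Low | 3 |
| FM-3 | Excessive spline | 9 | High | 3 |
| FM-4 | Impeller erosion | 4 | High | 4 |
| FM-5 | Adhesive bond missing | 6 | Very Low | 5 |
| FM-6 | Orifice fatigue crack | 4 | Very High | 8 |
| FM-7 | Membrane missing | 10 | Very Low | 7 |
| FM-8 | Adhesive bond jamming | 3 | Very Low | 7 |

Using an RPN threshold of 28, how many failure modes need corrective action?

RPN = Severity × Occurrence × Detection:
  FM-1: 4 × 1 × 3 = 12
  FM-2: 9 × 1 × 3 = 27
  FM-3: 9 × 7 × 3 = 189
  FM-4: 4 × 7 × 4 = 112
  FM-5: 6 × 1 × 5 = 30
  FM-6: 4 × 9 × 8 = 288
  FM-7: 10 × 1 × 7 = 70
  FM-8: 3 × 1 × 7 = 21
Modes with RPN ≥ 28: FM-3 (189), FM-4 (112), FM-5 (30), FM-6 (288), FM-7 (70) → 5.

5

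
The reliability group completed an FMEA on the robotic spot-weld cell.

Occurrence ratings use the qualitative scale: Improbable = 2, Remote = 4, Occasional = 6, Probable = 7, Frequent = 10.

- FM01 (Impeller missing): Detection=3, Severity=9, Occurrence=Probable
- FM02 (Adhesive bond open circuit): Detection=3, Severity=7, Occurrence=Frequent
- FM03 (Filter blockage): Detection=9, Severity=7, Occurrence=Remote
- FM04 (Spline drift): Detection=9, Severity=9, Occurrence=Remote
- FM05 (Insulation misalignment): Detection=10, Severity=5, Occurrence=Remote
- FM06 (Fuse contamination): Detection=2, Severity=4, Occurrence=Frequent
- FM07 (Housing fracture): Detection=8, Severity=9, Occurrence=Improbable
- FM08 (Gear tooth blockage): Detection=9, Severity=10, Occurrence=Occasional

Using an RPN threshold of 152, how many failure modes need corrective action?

RPN = Severity × Occurrence × Detection:
  FM01: 9 × 7 × 3 = 189
  FM02: 7 × 10 × 3 = 210
  FM03: 7 × 4 × 9 = 252
  FM04: 9 × 4 × 9 = 324
  FM05: 5 × 4 × 10 = 200
  FM06: 4 × 10 × 2 = 80
  FM07: 9 × 2 × 8 = 144
  FM08: 10 × 6 × 9 = 540
Modes with RPN ≥ 152: FM01 (189), FM02 (210), FM03 (252), FM04 (324), FM05 (200), FM08 (540) → 6.

6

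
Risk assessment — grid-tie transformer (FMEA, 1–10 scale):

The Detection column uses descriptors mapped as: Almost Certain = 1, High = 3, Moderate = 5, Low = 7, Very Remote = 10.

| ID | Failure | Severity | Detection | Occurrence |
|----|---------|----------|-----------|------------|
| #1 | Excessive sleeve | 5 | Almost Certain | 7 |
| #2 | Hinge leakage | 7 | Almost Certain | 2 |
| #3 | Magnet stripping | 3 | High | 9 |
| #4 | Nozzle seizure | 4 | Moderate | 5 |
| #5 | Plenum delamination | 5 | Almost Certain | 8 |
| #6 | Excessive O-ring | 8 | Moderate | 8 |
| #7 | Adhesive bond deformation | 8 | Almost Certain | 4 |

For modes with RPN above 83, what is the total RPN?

RPN = Severity × Occurrence × Detection:
  #1: 5 × 7 × 1 = 35
  #2: 7 × 2 × 1 = 14
  #3: 3 × 9 × 3 = 81
  #4: 4 × 5 × 5 = 100
  #5: 5 × 8 × 1 = 40
  #6: 8 × 8 × 5 = 320
  #7: 8 × 4 × 1 = 32
RPN > 83: #4 (100), #6 (320).
Sum: 100 + 320 = 420.

420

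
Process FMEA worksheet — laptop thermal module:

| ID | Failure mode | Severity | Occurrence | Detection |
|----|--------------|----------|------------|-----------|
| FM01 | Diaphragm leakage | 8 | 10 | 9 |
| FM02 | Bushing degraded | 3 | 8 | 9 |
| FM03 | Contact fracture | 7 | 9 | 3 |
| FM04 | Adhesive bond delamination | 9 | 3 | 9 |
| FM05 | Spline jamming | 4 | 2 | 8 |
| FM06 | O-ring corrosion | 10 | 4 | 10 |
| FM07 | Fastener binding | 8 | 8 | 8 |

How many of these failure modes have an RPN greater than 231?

4

RPN = Severity × Occurrence × Detection:
  FM01: 8 × 10 × 9 = 720
  FM02: 3 × 8 × 9 = 216
  FM03: 7 × 9 × 3 = 189
  FM04: 9 × 3 × 9 = 243
  FM05: 4 × 2 × 8 = 64
  FM06: 10 × 4 × 10 = 400
  FM07: 8 × 8 × 8 = 512
Modes with RPN > 231: FM01 (720), FM04 (243), FM06 (400), FM07 (512) → 4.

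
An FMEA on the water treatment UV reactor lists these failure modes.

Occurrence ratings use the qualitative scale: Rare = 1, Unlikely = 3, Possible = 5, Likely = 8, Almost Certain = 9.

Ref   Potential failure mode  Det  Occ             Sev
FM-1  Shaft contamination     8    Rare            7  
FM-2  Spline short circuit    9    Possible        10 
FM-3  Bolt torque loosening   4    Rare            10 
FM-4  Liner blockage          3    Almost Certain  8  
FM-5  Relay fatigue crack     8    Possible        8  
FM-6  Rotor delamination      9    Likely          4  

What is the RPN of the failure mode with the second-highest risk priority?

320

RPN = Severity × Occurrence × Detection:
  FM-1: 7 × 1 × 8 = 56
  FM-2: 10 × 5 × 9 = 450
  FM-3: 10 × 1 × 4 = 40
  FM-4: 8 × 9 × 3 = 216
  FM-5: 8 × 5 × 8 = 320
  FM-6: 4 × 8 × 9 = 288
Sorted descending: 450, 320, 288, 216, 56, 40.
The second-highest RPN is 320 (FM-5).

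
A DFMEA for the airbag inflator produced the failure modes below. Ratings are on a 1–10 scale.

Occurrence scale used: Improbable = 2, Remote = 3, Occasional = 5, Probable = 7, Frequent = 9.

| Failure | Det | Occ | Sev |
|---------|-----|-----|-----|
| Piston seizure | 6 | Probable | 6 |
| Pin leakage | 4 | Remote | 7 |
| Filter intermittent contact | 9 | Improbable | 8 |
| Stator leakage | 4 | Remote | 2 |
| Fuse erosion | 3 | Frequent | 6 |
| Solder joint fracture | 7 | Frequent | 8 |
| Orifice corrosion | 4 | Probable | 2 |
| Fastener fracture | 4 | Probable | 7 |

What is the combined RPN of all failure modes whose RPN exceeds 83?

1342

RPN = Severity × Occurrence × Detection:
  Piston seizure: 6 × 7 × 6 = 252
  Pin leakage: 7 × 3 × 4 = 84
  Filter intermittent contact: 8 × 2 × 9 = 144
  Stator leakage: 2 × 3 × 4 = 24
  Fuse erosion: 6 × 9 × 3 = 162
  Solder joint fracture: 8 × 9 × 7 = 504
  Orifice corrosion: 2 × 7 × 4 = 56
  Fastener fracture: 7 × 7 × 4 = 196
RPN > 83: Piston seizure (252), Pin leakage (84), Filter intermittent contact (144), Fuse erosion (162), Solder joint fracture (504), Fastener fracture (196).
Sum: 252 + 84 + 144 + 162 + 504 + 196 = 1342.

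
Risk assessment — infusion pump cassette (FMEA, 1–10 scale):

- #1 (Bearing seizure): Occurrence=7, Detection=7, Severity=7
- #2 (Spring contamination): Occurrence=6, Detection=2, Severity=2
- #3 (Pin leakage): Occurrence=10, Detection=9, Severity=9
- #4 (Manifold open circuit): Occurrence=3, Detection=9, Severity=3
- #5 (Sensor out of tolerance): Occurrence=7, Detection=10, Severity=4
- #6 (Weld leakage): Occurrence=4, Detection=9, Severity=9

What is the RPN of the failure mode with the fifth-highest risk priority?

RPN = Severity × Occurrence × Detection:
  #1: 7 × 7 × 7 = 343
  #2: 2 × 6 × 2 = 24
  #3: 9 × 10 × 9 = 810
  #4: 3 × 3 × 9 = 81
  #5: 4 × 7 × 10 = 280
  #6: 9 × 4 × 9 = 324
Sorted descending: 810, 343, 324, 280, 81, 24.
The fifth-highest RPN is 81 (#4).

81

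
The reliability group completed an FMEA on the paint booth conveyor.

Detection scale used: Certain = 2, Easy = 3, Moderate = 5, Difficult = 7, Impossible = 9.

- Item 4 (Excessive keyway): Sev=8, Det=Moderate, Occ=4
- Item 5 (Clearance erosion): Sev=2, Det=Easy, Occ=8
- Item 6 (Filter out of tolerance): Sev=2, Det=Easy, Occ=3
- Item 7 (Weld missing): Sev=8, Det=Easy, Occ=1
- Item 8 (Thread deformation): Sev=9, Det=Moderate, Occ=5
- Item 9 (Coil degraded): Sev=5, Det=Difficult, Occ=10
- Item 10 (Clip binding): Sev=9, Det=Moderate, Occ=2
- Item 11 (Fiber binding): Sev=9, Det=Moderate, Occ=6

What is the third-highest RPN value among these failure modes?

225

RPN = Severity × Occurrence × Detection:
  Item 4: 8 × 4 × 5 = 160
  Item 5: 2 × 8 × 3 = 48
  Item 6: 2 × 3 × 3 = 18
  Item 7: 8 × 1 × 3 = 24
  Item 8: 9 × 5 × 5 = 225
  Item 9: 5 × 10 × 7 = 350
  Item 10: 9 × 2 × 5 = 90
  Item 11: 9 × 6 × 5 = 270
Sorted descending: 350, 270, 225, 160, 90, 48, 24, 18.
The third-highest RPN is 225 (Item 8).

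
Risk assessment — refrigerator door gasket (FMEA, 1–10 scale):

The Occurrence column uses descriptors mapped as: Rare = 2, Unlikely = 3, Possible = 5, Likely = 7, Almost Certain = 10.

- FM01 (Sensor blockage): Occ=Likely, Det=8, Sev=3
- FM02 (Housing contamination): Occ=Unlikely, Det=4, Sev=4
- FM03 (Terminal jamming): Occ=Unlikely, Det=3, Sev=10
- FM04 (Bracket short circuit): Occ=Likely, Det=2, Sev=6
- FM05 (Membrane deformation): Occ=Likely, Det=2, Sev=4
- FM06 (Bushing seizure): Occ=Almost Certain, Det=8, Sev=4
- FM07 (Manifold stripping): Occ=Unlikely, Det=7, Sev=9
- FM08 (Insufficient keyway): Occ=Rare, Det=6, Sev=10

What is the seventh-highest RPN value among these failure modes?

56

RPN = Severity × Occurrence × Detection:
  FM01: 3 × 7 × 8 = 168
  FM02: 4 × 3 × 4 = 48
  FM03: 10 × 3 × 3 = 90
  FM04: 6 × 7 × 2 = 84
  FM05: 4 × 7 × 2 = 56
  FM06: 4 × 10 × 8 = 320
  FM07: 9 × 3 × 7 = 189
  FM08: 10 × 2 × 6 = 120
Sorted descending: 320, 189, 168, 120, 90, 84, 56, 48.
The seventh-highest RPN is 56 (FM05).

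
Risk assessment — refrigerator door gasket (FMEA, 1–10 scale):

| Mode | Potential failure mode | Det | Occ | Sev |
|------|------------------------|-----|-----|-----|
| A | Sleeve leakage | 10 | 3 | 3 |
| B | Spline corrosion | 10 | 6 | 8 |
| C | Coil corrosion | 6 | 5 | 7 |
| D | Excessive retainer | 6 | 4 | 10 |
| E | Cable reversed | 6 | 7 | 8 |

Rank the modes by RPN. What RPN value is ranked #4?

210

RPN = Severity × Occurrence × Detection:
  A: 3 × 3 × 10 = 90
  B: 8 × 6 × 10 = 480
  C: 7 × 5 × 6 = 210
  D: 10 × 4 × 6 = 240
  E: 8 × 7 × 6 = 336
Sorted descending: 480, 336, 240, 210, 90.
The fourth-highest RPN is 210 (C).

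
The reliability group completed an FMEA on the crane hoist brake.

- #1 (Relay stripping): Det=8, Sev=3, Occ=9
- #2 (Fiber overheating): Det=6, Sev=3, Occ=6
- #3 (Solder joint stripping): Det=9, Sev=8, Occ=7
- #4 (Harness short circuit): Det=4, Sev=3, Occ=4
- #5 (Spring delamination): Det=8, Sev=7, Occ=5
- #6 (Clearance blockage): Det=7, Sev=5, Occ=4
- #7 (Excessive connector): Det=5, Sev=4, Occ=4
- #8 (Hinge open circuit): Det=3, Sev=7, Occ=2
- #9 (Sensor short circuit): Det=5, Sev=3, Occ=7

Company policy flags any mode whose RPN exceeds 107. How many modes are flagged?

5

RPN = Severity × Occurrence × Detection:
  #1: 3 × 9 × 8 = 216
  #2: 3 × 6 × 6 = 108
  #3: 8 × 7 × 9 = 504
  #4: 3 × 4 × 4 = 48
  #5: 7 × 5 × 8 = 280
  #6: 5 × 4 × 7 = 140
  #7: 4 × 4 × 5 = 80
  #8: 7 × 2 × 3 = 42
  #9: 3 × 7 × 5 = 105
Modes with RPN > 107: #1 (216), #2 (108), #3 (504), #5 (280), #6 (140) → 5.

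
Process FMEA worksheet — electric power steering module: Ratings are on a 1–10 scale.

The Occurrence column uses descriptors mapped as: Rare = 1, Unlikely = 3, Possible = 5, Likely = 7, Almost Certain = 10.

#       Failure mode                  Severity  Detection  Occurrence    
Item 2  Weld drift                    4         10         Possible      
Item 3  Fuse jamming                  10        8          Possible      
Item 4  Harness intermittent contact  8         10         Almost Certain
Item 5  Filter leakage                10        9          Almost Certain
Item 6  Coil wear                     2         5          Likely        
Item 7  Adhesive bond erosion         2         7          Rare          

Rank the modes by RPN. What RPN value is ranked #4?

200

RPN = Severity × Occurrence × Detection:
  Item 2: 4 × 5 × 10 = 200
  Item 3: 10 × 5 × 8 = 400
  Item 4: 8 × 10 × 10 = 800
  Item 5: 10 × 10 × 9 = 900
  Item 6: 2 × 7 × 5 = 70
  Item 7: 2 × 1 × 7 = 14
Sorted descending: 900, 800, 400, 200, 70, 14.
The fourth-highest RPN is 200 (Item 2).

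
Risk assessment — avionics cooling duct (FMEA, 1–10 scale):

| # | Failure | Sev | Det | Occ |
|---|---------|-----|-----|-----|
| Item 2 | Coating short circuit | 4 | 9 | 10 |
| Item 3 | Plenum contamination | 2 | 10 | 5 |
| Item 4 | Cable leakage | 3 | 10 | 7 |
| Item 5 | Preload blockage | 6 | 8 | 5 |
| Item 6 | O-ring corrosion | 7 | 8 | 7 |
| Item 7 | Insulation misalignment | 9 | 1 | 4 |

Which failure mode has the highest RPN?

RPN = Severity × Occurrence × Detection:
  Item 2: 4 × 10 × 9 = 360
  Item 3: 2 × 5 × 10 = 100
  Item 4: 3 × 7 × 10 = 210
  Item 5: 6 × 5 × 8 = 240
  Item 6: 7 × 7 × 8 = 392
  Item 7: 9 × 4 × 1 = 36
Highest RPN is 392 → Item 6.

Item 6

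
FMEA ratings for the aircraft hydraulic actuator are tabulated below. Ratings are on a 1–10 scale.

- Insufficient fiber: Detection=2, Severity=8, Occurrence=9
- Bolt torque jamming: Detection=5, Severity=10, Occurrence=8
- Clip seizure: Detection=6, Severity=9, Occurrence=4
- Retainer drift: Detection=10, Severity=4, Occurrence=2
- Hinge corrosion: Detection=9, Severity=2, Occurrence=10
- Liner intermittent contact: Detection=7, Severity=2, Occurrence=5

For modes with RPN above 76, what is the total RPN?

RPN = Severity × Occurrence × Detection:
  Insufficient fiber: 8 × 9 × 2 = 144
  Bolt torque jamming: 10 × 8 × 5 = 400
  Clip seizure: 9 × 4 × 6 = 216
  Retainer drift: 4 × 2 × 10 = 80
  Hinge corrosion: 2 × 10 × 9 = 180
  Liner intermittent contact: 2 × 5 × 7 = 70
RPN > 76: Insufficient fiber (144), Bolt torque jamming (400), Clip seizure (216), Retainer drift (80), Hinge corrosion (180).
Sum: 144 + 400 + 216 + 80 + 180 = 1020.

1020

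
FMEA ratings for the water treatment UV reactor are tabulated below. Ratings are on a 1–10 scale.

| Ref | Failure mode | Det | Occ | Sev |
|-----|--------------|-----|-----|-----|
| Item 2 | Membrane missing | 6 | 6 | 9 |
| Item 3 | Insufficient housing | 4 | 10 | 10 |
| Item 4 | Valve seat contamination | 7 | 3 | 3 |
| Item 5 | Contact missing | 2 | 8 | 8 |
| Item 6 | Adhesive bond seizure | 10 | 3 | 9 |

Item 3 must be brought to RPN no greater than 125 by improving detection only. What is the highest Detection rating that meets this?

Item 3: S=10, O=10, D=4 → current RPN = 400.
Fixed product = 100. Need 100 × D ≤ 125, so D ≤ 125/100 = 1.25.
Maximum integer Detection rating = 1 (gives RPN 100; D=2 would give 200 > 125).

1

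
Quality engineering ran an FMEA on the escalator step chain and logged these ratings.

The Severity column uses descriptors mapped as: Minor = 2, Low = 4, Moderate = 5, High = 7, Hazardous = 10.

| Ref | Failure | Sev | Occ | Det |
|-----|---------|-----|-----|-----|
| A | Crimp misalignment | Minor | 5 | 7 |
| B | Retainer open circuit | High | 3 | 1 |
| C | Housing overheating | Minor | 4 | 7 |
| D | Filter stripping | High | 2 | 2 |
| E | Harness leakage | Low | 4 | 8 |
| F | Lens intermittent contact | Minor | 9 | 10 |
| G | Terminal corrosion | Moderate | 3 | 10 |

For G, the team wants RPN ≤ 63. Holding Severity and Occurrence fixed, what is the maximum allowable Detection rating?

4

G: S=5, O=3, D=10 → current RPN = 150.
Fixed product = 15. Need 15 × D ≤ 63, so D ≤ 63/15 = 4.20.
Maximum integer Detection rating = 4 (gives RPN 60; D=5 would give 75 > 63).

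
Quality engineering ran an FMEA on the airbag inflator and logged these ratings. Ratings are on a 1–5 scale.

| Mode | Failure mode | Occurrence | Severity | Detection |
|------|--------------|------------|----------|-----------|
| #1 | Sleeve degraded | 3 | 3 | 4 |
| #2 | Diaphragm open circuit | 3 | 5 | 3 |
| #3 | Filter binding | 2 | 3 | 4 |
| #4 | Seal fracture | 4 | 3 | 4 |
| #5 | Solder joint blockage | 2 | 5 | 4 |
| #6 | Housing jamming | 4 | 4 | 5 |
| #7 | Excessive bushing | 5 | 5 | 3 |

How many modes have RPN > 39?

5

RPN = Severity × Occurrence × Detection:
  #1: 3 × 3 × 4 = 36
  #2: 5 × 3 × 3 = 45
  #3: 3 × 2 × 4 = 24
  #4: 3 × 4 × 4 = 48
  #5: 5 × 2 × 4 = 40
  #6: 4 × 4 × 5 = 80
  #7: 5 × 5 × 3 = 75
Modes with RPN > 39: #2 (45), #4 (48), #5 (40), #6 (80), #7 (75) → 5.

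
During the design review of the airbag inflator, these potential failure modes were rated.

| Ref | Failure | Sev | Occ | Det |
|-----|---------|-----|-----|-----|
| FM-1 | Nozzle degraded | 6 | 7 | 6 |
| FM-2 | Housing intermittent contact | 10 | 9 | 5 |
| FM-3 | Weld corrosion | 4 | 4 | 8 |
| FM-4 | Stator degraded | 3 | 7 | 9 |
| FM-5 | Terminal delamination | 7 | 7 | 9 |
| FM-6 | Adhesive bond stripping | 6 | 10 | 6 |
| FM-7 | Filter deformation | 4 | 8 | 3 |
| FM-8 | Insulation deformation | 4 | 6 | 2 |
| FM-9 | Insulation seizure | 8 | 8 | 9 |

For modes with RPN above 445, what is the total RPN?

RPN = Severity × Occurrence × Detection:
  FM-1: 6 × 7 × 6 = 252
  FM-2: 10 × 9 × 5 = 450
  FM-3: 4 × 4 × 8 = 128
  FM-4: 3 × 7 × 9 = 189
  FM-5: 7 × 7 × 9 = 441
  FM-6: 6 × 10 × 6 = 360
  FM-7: 4 × 8 × 3 = 96
  FM-8: 4 × 6 × 2 = 48
  FM-9: 8 × 8 × 9 = 576
RPN > 445: FM-2 (450), FM-9 (576).
Sum: 450 + 576 = 1026.

1026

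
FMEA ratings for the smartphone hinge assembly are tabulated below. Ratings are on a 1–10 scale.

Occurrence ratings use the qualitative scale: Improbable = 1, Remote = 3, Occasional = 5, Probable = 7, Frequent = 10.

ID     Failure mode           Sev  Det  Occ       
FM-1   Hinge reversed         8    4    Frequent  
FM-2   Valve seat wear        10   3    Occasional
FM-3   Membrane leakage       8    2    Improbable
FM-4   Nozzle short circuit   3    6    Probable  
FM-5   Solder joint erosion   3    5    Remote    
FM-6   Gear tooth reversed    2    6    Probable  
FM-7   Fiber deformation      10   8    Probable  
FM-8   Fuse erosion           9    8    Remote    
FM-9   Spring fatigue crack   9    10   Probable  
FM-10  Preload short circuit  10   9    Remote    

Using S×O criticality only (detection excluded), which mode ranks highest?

Criticality = Severity × Occurrence:
  FM-1: 8 × 10 = 80
  FM-2: 10 × 5 = 50
  FM-3: 8 × 1 = 8
  FM-4: 3 × 7 = 21
  FM-5: 3 × 3 = 9
  FM-6: 2 × 7 = 14
  FM-7: 10 × 7 = 70
  FM-8: 9 × 3 = 27
  FM-9: 9 × 7 = 63
  FM-10: 10 × 3 = 30
Highest criticality is 80 → FM-1.

FM-1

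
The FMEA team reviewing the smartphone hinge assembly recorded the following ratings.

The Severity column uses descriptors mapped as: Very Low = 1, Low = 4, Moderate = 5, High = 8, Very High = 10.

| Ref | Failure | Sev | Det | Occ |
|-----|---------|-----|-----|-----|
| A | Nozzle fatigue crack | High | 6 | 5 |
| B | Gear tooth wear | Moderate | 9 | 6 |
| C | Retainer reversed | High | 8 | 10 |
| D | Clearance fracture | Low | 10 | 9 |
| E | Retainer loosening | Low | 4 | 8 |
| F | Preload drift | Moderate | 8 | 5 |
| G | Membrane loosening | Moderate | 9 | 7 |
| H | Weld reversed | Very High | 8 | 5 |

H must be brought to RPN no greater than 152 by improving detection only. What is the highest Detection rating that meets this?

3

H: S=10, O=5, D=8 → current RPN = 400.
Fixed product = 50. Need 50 × D ≤ 152, so D ≤ 152/50 = 3.04.
Maximum integer Detection rating = 3 (gives RPN 150; D=4 would give 200 > 152).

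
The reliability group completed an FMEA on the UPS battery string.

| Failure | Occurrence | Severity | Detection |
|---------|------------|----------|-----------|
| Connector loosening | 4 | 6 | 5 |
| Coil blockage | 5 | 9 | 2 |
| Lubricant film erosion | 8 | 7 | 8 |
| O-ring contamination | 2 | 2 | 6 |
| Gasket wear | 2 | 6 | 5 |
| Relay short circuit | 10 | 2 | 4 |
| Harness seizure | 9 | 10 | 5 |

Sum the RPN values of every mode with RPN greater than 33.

1248

RPN = Severity × Occurrence × Detection:
  Connector loosening: 6 × 4 × 5 = 120
  Coil blockage: 9 × 5 × 2 = 90
  Lubricant film erosion: 7 × 8 × 8 = 448
  O-ring contamination: 2 × 2 × 6 = 24
  Gasket wear: 6 × 2 × 5 = 60
  Relay short circuit: 2 × 10 × 4 = 80
  Harness seizure: 10 × 9 × 5 = 450
RPN > 33: Connector loosening (120), Coil blockage (90), Lubricant film erosion (448), Gasket wear (60), Relay short circuit (80), Harness seizure (450).
Sum: 120 + 90 + 448 + 60 + 80 + 450 = 1248.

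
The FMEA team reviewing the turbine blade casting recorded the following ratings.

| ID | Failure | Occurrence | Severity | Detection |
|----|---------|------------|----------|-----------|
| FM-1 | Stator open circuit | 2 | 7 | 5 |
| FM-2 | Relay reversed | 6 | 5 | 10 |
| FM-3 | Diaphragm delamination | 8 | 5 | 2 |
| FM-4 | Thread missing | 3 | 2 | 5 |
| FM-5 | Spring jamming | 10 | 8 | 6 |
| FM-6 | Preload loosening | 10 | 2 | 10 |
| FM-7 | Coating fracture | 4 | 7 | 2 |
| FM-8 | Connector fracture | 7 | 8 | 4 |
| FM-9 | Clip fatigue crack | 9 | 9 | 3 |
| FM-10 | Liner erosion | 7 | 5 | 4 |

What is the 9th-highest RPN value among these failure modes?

56

RPN = Severity × Occurrence × Detection:
  FM-1: 7 × 2 × 5 = 70
  FM-2: 5 × 6 × 10 = 300
  FM-3: 5 × 8 × 2 = 80
  FM-4: 2 × 3 × 5 = 30
  FM-5: 8 × 10 × 6 = 480
  FM-6: 2 × 10 × 10 = 200
  FM-7: 7 × 4 × 2 = 56
  FM-8: 8 × 7 × 4 = 224
  FM-9: 9 × 9 × 3 = 243
  FM-10: 5 × 7 × 4 = 140
Sorted descending: 480, 300, 243, 224, 200, 140, 80, 70, 56, 30.
The 9th-highest RPN is 56 (FM-7).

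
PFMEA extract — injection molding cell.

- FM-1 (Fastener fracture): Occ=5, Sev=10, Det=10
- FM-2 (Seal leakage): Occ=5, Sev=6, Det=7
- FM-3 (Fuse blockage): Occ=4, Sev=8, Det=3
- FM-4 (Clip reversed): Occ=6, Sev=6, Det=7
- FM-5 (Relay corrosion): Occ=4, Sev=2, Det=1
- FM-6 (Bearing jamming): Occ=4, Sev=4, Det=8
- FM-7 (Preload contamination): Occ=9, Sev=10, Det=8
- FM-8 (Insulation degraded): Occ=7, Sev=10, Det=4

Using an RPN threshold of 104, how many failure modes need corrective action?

6

RPN = Severity × Occurrence × Detection:
  FM-1: 10 × 5 × 10 = 500
  FM-2: 6 × 5 × 7 = 210
  FM-3: 8 × 4 × 3 = 96
  FM-4: 6 × 6 × 7 = 252
  FM-5: 2 × 4 × 1 = 8
  FM-6: 4 × 4 × 8 = 128
  FM-7: 10 × 9 × 8 = 720
  FM-8: 10 × 7 × 4 = 280
Modes with RPN ≥ 104: FM-1 (500), FM-2 (210), FM-4 (252), FM-6 (128), FM-7 (720), FM-8 (280) → 6.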